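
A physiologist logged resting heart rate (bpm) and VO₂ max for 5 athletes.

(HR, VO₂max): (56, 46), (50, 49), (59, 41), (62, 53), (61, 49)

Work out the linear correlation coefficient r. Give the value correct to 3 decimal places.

n = 5, Σx = 288, Σy = 238, Σx² = 16682, Σy² = 11408, Σxy = 13720
nΣxy − ΣxΣy = 68600 − 68544 = 56
nΣx² − (Σx)² = 83410 − 82944 = 466; nΣy² − (Σy)² = 57040 − 56644 = 396
r = 56 / √(466 × 396) = 56 / 429.5765 ≈ 0.130

0.130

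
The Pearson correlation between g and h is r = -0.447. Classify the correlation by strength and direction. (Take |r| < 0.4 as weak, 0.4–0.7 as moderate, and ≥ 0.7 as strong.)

r = -0.447 < 0 so the relationship is negative.
|r| = 0.447, which falls in the moderate range.

moderate negative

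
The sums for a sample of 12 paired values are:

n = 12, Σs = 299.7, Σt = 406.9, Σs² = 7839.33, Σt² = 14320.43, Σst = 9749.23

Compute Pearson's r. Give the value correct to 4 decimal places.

-0.9595

r = (nΣst − ΣsΣt) / √[(nΣs² − (Σs)²)(nΣt² − (Σt)²)]
Numerator: 12×9749.23 − 299.7×406.9 = -4957.17
Denominator: √[(94071.96 − 89820.09)(171845.16 − 165567.61)] = √[4251.87 × 6277.55] = 5166.3649
r = -4957.17 / 5166.3649 ≈ -0.9595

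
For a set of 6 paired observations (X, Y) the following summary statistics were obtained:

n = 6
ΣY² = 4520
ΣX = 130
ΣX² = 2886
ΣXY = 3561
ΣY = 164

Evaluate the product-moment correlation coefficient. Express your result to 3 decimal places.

r = (nΣXY − ΣXΣY) / √[(nΣX² − (ΣX)²)(nΣY² − (ΣY)²)]
Numerator: 6×3561 − 130×164 = 46
Denominator: √[(17316 − 16900)(27120 − 26896)] = √[416 × 224] = 305.2605
r = 46 / 305.2605 ≈ 0.151

0.151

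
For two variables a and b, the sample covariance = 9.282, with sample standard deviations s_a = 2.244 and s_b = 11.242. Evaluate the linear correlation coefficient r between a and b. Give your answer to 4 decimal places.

0.3679

r = Cov(a,b) / (s_a · s_b) = 9.282 / (2.244 × 11.242)
  = 9.282 / 25.2270 ≈ 0.3679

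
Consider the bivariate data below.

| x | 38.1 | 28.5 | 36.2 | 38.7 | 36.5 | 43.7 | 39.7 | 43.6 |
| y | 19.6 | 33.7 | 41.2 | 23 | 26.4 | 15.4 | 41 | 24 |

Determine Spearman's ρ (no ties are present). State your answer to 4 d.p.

Rank x: 4, 1, 2, 5, 3, 8, 6, 7
Rank y: 2, 6, 8, 3, 5, 1, 7, 4
d = rank(x) − rank(y): 2, -5, -6, 2, -2, 7, -1, 3; Σd² = 132
ρ = 1 − 6Σd² / [n(n²−1)] = 1 − 6×132 / (8×63) = 1 − 792/504 ≈ -0.5714

-0.5714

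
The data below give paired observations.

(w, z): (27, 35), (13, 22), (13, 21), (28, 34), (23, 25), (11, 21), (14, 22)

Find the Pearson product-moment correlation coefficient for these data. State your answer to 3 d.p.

n = 7, Σw = 129, Σz = 180, Σw² = 2697, Σz² = 4856, Σwz = 3570
nΣwz − ΣwΣz = 24990 − 23220 = 1770
nΣw² − (Σw)² = 18879 − 16641 = 2238; nΣz² − (Σz)² = 33992 − 32400 = 1592
r = 1770 / √(2238 × 1592) = 1770 / 1887.5635 ≈ 0.938

0.938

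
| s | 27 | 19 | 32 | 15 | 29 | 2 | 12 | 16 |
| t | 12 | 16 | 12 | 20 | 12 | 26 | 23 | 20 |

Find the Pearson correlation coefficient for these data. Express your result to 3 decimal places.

-0.975

n = 8, Σs = 152, Σt = 141, Σs² = 3584, Σt² = 2693, Σst = 2308
nΣst − ΣsΣt = 18464 − 21432 = -2968
nΣs² − (Σs)² = 28672 − 23104 = 5568; nΣt² − (Σt)² = 21544 − 19881 = 1663
r = -2968 / √(5568 × 1663) = -2968 / 3042.9565 ≈ -0.975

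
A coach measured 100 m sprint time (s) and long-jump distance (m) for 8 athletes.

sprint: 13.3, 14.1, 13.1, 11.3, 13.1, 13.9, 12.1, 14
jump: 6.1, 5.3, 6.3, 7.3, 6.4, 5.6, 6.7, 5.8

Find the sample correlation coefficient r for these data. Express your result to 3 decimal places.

n = 8, Σx = 104.9, Σy = 49.5, Σx² = 1382.23, Σy² = 309.13, Σxy = 644.83
nΣxy − ΣxΣy = 5158.64 − 5192.55 = -33.91
nΣx² − (Σx)² = 11057.84 − 11004.01 = 53.83; nΣy² − (Σy)² = 2473.04 − 2450.25 = 22.79
r = -33.91 / √(53.83 × 22.79) = -33.91 / 35.0255 ≈ -0.968

-0.968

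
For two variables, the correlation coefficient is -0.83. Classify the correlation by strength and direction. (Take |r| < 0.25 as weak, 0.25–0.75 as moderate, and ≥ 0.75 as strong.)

strong negative

r = -0.83 < 0 so the relationship is negative.
|r| = 0.83, which falls in the strong range.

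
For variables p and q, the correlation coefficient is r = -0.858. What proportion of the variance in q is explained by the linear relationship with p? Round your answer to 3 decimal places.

0.736

r² = (-0.858)² = 0.736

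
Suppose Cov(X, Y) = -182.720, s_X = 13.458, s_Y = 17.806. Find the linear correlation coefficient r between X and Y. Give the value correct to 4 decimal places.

r = Cov(X,Y) / (s_X · s_Y) = -182.720 / (13.458 × 17.806)
  = -182.720 / 239.6331 ≈ -0.7625

-0.7625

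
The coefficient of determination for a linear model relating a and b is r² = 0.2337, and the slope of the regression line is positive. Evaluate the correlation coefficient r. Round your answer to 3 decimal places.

|r| = √0.2337 = 0.483
The association is positive, so r = 0.483.

0.483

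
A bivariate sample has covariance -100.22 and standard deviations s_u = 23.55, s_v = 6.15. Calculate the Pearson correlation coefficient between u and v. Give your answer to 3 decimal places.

-0.692

r = Cov(u,v) / (s_u · s_v) = -100.22 / (23.55 × 6.15)
  = -100.22 / 144.8325 ≈ -0.692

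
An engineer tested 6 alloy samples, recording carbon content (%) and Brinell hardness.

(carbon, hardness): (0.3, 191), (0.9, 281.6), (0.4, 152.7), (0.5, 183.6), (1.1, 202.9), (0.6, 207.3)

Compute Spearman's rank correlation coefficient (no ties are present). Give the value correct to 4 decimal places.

Rank carbon: 1, 5, 2, 3, 6, 4
Rank hardness: 3, 6, 1, 2, 4, 5
d = rank(carbon) − rank(hardness): -2, -1, 1, 1, 2, -1; Σd² = 12
ρ = 1 − 6Σd² / [n(n²−1)] = 1 − 6×12 / (6×35) = 1 − 72/210 ≈ 0.6571

0.6571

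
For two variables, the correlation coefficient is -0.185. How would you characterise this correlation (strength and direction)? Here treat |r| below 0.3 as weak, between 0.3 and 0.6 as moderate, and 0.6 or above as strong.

weak negative

r = -0.185 < 0 so the relationship is negative.
|r| = 0.185, which falls in the weak range.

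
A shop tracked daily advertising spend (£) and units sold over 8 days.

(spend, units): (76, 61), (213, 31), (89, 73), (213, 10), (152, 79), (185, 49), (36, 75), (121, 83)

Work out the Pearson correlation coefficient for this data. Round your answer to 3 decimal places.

-0.738

n = 8, Σx = 1085, Σy = 461, Σx² = 177701, Σy² = 31267, Σxy = 53682
nΣxy − ΣxΣy = 429456 − 500185 = -70729
nΣx² − (Σx)² = 1421608 − 1177225 = 244383; nΣy² − (Σy)² = 250136 − 212521 = 37615
r = -70729 / √(244383 × 37615) = -70729 / 95877.3516 ≈ -0.738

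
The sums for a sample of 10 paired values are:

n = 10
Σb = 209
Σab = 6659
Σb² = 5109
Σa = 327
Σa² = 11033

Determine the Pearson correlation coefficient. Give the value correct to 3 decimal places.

r = (nΣab − ΣaΣb) / √[(nΣa² − (Σa)²)(nΣb² − (Σb)²)]
Numerator: 10×6659 − 327×209 = -1753
Denominator: √[(110330 − 106929)(51090 − 43681)] = √[3401 × 7409] = 5019.7618
r = -1753 / 5019.7618 ≈ -0.349

-0.349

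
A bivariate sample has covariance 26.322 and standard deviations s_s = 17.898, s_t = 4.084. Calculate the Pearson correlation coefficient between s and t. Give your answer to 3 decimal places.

r = Cov(s,t) / (s_s · s_t) = 26.322 / (17.898 × 4.084)
  = 26.322 / 73.0954 ≈ 0.360

0.360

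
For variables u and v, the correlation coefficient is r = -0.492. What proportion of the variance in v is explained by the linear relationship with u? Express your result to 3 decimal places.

r² = (-0.492)² = 0.242

0.242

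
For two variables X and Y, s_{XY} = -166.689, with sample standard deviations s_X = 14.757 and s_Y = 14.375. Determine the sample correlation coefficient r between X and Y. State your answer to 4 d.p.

-0.7858

r = Cov(X,Y) / (s_X · s_Y) = -166.689 / (14.757 × 14.375)
  = -166.689 / 212.1319 ≈ -0.7858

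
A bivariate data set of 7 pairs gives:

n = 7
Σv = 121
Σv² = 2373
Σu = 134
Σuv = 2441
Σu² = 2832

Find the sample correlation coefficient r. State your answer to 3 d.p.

0.455

r = (nΣuv − ΣuΣv) / √[(nΣu² − (Σu)²)(nΣv² − (Σv)²)]
Numerator: 7×2441 − 134×121 = 873
Denominator: √[(19824 − 17956)(16611 − 14641)] = √[1868 × 1970] = 1918.3222
r = 873 / 1918.3222 ≈ 0.455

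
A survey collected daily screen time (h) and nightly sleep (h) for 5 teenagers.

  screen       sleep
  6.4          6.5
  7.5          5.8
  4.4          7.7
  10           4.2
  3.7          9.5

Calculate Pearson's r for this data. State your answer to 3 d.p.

-0.971

n = 5, Σx = 32, Σy = 33.7, Σx² = 230.26, Σy² = 243.07, Σxy = 196.13
nΣxy − ΣxΣy = 980.65 − 1078.4 = -97.75
nΣx² − (Σx)² = 1151.3 − 1024 = 127.3; nΣy² − (Σy)² = 1215.35 − 1135.69 = 79.66
r = -97.75 / √(127.3 × 79.66) = -97.75 / 100.7011 ≈ -0.971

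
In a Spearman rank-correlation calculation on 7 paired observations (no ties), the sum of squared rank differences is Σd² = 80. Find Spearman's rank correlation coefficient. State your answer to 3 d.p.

-0.429

ρ = 1 − 6Σd² / [n(n²−1)] = 1 − 6×80 / (7×48)
  = 1 − 480/336 = 1 − 1.4286 ≈ -0.429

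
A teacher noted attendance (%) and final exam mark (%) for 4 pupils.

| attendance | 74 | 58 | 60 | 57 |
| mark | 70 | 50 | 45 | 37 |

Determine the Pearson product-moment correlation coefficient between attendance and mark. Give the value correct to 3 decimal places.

0.940

n = 4, Σx = 249, Σy = 202, Σx² = 15689, Σy² = 10794, Σxy = 12889
nΣxy − ΣxΣy = 51556 − 50298 = 1258
nΣx² − (Σx)² = 62756 − 62001 = 755; nΣy² − (Σy)² = 43176 − 40804 = 2372
r = 1258 / √(755 × 2372) = 1258 / 1338.2302 ≈ 0.940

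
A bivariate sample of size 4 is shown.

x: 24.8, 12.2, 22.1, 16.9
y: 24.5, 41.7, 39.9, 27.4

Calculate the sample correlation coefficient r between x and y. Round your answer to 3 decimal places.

n = 4, Σx = 76, Σy = 133.5, Σx² = 1537.9, Σy² = 4681.91, Σxy = 2461.19
nΣxy − ΣxΣy = 9844.76 − 10146 = -301.24
nΣx² − (Σx)² = 6151.6 − 5776 = 375.6; nΣy² − (Σy)² = 18727.64 − 17822.25 = 905.39
r = -301.24 / √(375.6 × 905.39) = -301.24 / 583.1505 ≈ -0.517

-0.517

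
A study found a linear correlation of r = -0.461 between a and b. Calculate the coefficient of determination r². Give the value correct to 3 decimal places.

r² = (-0.461)² = 0.213

0.213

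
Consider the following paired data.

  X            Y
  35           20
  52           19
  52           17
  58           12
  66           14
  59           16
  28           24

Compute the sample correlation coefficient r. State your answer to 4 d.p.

-0.8926

n = 7, ΣX = 350, ΣY = 122, ΣX² = 18618, ΣY² = 2222, ΣXY = 5808
nΣXY − ΣXΣY = 40656 − 42700 = -2044
nΣX² − (ΣX)² = 130326 − 122500 = 7826; nΣY² − (ΣY)² = 15554 − 14884 = 670
r = -2044 / √(7826 × 670) = -2044 / 2289.8515 ≈ -0.8926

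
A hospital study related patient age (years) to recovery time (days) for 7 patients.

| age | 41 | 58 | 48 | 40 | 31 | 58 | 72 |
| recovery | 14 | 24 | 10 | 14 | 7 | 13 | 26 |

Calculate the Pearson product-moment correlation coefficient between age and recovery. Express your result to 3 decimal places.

0.820

n = 7, Σx = 348, Σy = 108, Σx² = 18458, Σy² = 1962, Σxy = 5849
nΣxy − ΣxΣy = 40943 − 37584 = 3359
nΣx² − (Σx)² = 129206 − 121104 = 8102; nΣy² − (Σy)² = 13734 − 11664 = 2070
r = 3359 / √(8102 × 2070) = 3359 / 4095.2582 ≈ 0.820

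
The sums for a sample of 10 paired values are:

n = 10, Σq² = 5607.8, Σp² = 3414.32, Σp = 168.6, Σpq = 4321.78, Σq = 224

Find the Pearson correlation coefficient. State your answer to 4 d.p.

0.9385

r = (nΣpq − ΣpΣq) / √[(nΣp² − (Σp)²)(nΣq² − (Σq)²)]
Numerator: 10×4321.78 − 168.6×224 = 5451.4
Denominator: √[(34143.2 − 28425.96)(56078 − 50176)] = √[5717.24 × 5902] = 5808.8855
r = 5451.4 / 5808.8855 ≈ 0.9385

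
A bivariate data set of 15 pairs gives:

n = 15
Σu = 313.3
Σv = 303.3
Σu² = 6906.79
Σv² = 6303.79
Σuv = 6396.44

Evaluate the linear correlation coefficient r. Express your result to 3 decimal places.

0.247

r = (nΣuv − ΣuΣv) / √[(nΣu² − (Σu)²)(nΣv² − (Σv)²)]
Numerator: 15×6396.44 − 313.3×303.3 = 922.71
Denominator: √[(103601.85 − 98156.89)(94556.85 − 91990.89)] = √[5444.96 × 2565.96] = 3737.8536
r = 922.71 / 3737.8536 ≈ 0.247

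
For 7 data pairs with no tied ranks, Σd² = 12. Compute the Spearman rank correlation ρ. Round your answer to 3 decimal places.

ρ = 1 − 6Σd² / [n(n²−1)] = 1 − 6×12 / (7×48)
  = 1 − 72/336 = 1 − 0.2143 ≈ 0.786

0.786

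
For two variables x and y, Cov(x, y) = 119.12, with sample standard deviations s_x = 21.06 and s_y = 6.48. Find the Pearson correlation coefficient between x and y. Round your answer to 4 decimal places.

0.8729

r = Cov(x,y) / (s_x · s_y) = 119.12 / (21.06 × 6.48)
  = 119.12 / 136.4688 ≈ 0.8729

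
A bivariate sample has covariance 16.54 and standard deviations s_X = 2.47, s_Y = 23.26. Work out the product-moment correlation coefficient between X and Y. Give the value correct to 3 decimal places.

0.288

r = Cov(X,Y) / (s_X · s_Y) = 16.54 / (2.47 × 23.26)
  = 16.54 / 57.4522 ≈ 0.288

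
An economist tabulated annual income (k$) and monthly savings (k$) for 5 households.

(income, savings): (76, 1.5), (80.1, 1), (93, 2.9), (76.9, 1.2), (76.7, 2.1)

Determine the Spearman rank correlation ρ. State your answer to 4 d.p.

Rank income: 1, 4, 5, 3, 2
Rank savings: 3, 1, 5, 2, 4
d = rank(income) − rank(savings): -2, 3, 0, 1, -2; Σd² = 18
ρ = 1 − 6Σd² / [n(n²−1)] = 1 − 6×18 / (5×24) = 1 − 108/120 ≈ 0.1000

0.1000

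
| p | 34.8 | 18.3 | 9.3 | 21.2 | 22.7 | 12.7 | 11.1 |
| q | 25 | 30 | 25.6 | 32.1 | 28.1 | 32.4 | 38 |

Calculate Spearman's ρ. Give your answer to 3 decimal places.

-0.429

Rank p: 7, 4, 1, 5, 6, 3, 2
Rank q: 1, 4, 2, 5, 3, 6, 7
d = rank(p) − rank(q): 6, 0, -1, 0, 3, -3, -5; Σd² = 80
ρ = 1 − 6Σd² / [n(n²−1)] = 1 − 6×80 / (7×48) = 1 − 480/336 ≈ -0.429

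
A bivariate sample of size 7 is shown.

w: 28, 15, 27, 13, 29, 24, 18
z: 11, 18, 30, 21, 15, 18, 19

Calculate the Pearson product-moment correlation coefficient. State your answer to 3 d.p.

-0.147

n = 7, Σw = 154, Σz = 132, Σw² = 3648, Σz² = 2696, Σwz = 2870
nΣwz − ΣwΣz = 20090 − 20328 = -238
nΣw² − (Σw)² = 25536 − 23716 = 1820; nΣz² − (Σz)² = 18872 − 17424 = 1448
r = -238 / √(1820 × 1448) = -238 / 1623.3792 ≈ -0.147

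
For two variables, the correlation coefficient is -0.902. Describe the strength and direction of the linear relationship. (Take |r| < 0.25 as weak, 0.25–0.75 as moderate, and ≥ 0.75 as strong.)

r = -0.902 < 0 so the relationship is negative.
|r| = 0.902, which falls in the strong range.

strong negative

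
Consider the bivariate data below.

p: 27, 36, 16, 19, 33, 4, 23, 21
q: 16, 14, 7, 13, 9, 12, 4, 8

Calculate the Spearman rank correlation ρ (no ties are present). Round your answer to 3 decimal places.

Rank p: 6, 8, 2, 3, 7, 1, 5, 4
Rank q: 8, 7, 2, 6, 4, 5, 1, 3
d = rank(p) − rank(q): -2, 1, 0, -3, 3, -4, 4, 1; Σd² = 56
ρ = 1 − 6Σd² / [n(n²−1)] = 1 − 6×56 / (8×63) = 1 − 336/504 ≈ 0.333

0.333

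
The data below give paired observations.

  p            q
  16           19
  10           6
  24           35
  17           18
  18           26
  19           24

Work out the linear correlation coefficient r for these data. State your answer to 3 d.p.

n = 6, Σp = 104, Σq = 128, Σp² = 1906, Σq² = 3198, Σpq = 2434
nΣpq − ΣpΣq = 14604 − 13312 = 1292
nΣp² − (Σp)² = 11436 − 10816 = 620; nΣq² − (Σq)² = 19188 − 16384 = 2804
r = 1292 / √(620 × 2804) = 1292 / 1318.5143 ≈ 0.980

0.980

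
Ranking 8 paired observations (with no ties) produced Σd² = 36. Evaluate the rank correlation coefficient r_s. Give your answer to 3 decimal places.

0.571

ρ = 1 − 6Σd² / [n(n²−1)] = 1 − 6×36 / (8×63)
  = 1 − 216/504 = 1 − 0.4286 ≈ 0.571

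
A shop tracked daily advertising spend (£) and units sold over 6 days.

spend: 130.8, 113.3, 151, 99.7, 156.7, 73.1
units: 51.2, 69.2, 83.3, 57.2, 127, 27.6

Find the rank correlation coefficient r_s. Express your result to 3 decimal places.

0.829

Rank spend: 4, 3, 5, 2, 6, 1
Rank units: 2, 4, 5, 3, 6, 1
d = rank(spend) − rank(units): 2, -1, 0, -1, 0, 0; Σd² = 6
ρ = 1 − 6Σd² / [n(n²−1)] = 1 − 6×6 / (6×35) = 1 − 36/210 ≈ 0.829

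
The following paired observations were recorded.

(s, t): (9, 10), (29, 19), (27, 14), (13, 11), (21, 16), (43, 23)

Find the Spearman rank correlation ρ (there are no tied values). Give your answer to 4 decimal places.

Rank s: 1, 5, 4, 2, 3, 6
Rank t: 1, 5, 3, 2, 4, 6
d = rank(s) − rank(t): 0, 0, 1, 0, -1, 0; Σd² = 2
ρ = 1 − 6Σd² / [n(n²−1)] = 1 − 6×2 / (6×35) = 1 − 12/210 ≈ 0.9429

0.9429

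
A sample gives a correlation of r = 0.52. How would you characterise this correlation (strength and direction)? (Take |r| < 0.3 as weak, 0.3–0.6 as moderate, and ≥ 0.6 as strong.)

moderate positive

r = 0.52 > 0 so the relationship is positive.
|r| = 0.52, which falls in the moderate range.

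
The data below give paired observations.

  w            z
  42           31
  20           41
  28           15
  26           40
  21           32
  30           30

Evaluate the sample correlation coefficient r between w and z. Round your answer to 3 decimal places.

n = 6, Σw = 167, Σz = 189, Σw² = 4965, Σz² = 6391, Σwz = 5154
nΣwz − ΣwΣz = 30924 − 31563 = -639
nΣw² − (Σw)² = 29790 − 27889 = 1901; nΣz² − (Σz)² = 38346 − 35721 = 2625
r = -639 / √(1901 × 2625) = -639 / 2233.8588 ≈ -0.286

-0.286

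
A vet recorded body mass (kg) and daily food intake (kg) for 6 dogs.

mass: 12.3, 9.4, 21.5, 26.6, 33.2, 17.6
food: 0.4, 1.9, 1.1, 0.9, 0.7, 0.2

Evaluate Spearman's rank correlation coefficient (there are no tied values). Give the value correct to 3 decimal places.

Rank mass: 2, 1, 4, 5, 6, 3
Rank food: 2, 6, 5, 4, 3, 1
d = rank(mass) − rank(food): 0, -5, -1, 1, 3, 2; Σd² = 40
ρ = 1 − 6Σd² / [n(n²−1)] = 1 − 6×40 / (6×35) = 1 − 240/210 ≈ -0.143

-0.143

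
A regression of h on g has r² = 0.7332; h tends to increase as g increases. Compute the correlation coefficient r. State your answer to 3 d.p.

|r| = √0.7332 = 0.856
The association is positive, so r = 0.856.

0.856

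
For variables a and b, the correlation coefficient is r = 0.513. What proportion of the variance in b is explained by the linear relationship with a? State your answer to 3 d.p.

r² = (0.513)² = 0.263

0.263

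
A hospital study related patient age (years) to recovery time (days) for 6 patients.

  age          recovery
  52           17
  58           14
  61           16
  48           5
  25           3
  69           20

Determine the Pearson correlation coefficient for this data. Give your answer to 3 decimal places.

0.869

n = 6, Σx = 313, Σy = 75, Σx² = 17479, Σy² = 1175, Σxy = 4367
nΣxy − ΣxΣy = 26202 − 23475 = 2727
nΣx² − (Σx)² = 104874 − 97969 = 6905; nΣy² − (Σy)² = 7050 − 5625 = 1425
r = 2727 / √(6905 × 1425) = 2727 / 3136.8177 ≈ 0.869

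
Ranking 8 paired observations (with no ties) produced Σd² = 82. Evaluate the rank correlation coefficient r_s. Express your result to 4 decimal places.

ρ = 1 − 6Σd² / [n(n²−1)] = 1 − 6×82 / (8×63)
  = 1 − 492/504 = 1 − 0.97619 ≈ 0.0238

0.0238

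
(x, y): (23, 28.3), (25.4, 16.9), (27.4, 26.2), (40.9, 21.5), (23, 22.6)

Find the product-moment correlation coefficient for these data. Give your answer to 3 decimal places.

-0.226

n = 5, Σx = 139.7, Σy = 115.5, Σx² = 4126.73, Σy² = 2745.95, Σxy = 3197.19
nΣxy − ΣxΣy = 15985.95 − 16135.35 = -149.4
nΣx² − (Σx)² = 20633.65 − 19516.09 = 1117.56; nΣy² − (Σy)² = 13729.75 − 13340.25 = 389.5
r = -149.4 / √(1117.56 × 389.5) = -149.4 / 659.7648 ≈ -0.226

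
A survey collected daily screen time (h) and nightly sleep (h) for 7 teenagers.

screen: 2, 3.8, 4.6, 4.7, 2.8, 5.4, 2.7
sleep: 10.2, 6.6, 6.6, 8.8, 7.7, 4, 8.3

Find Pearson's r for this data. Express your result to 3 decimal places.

-0.747

n = 7, Σx = 26, Σy = 52.2, Σx² = 105.98, Σy² = 412.78, Σxy = 182.77
nΣxy − ΣxΣy = 1279.39 − 1357.2 = -77.81
nΣx² − (Σx)² = 741.86 − 676 = 65.86; nΣy² − (Σy)² = 2889.46 − 2724.84 = 164.62
r = -77.81 / √(65.86 × 164.62) = -77.81 / 104.1243 ≈ -0.747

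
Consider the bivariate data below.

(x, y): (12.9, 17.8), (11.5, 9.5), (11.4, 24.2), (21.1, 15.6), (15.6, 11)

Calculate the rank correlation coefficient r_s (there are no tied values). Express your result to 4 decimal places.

Rank x: 3, 2, 1, 5, 4
Rank y: 4, 1, 5, 3, 2
d = rank(x) − rank(y): -1, 1, -4, 2, 2; Σd² = 26
ρ = 1 − 6Σd² / [n(n²−1)] = 1 − 6×26 / (5×24) = 1 − 156/120 ≈ -0.3000

-0.3000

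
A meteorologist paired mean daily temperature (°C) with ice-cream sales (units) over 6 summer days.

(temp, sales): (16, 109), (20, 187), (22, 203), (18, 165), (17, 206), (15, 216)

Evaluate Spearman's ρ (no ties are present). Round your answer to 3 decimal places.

-0.200

Rank temp: 2, 5, 6, 4, 3, 1
Rank sales: 1, 3, 4, 2, 5, 6
d = rank(temp) − rank(sales): 1, 2, 2, 2, -2, -5; Σd² = 42
ρ = 1 − 6Σd² / [n(n²−1)] = 1 − 6×42 / (6×35) = 1 − 252/210 ≈ -0.200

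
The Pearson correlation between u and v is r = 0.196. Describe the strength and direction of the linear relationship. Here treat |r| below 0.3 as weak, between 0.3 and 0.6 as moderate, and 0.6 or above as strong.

weak positive

r = 0.196 > 0 so the relationship is positive.
|r| = 0.196, which falls in the weak range.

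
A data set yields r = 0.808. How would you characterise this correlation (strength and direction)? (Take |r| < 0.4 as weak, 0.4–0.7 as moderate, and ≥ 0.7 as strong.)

r = 0.808 > 0 so the relationship is positive.
|r| = 0.808, which falls in the strong range.

strong positive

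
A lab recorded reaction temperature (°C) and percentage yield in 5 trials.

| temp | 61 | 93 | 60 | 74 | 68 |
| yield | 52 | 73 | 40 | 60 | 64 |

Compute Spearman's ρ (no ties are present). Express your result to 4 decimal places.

0.9000

Rank temp: 2, 5, 1, 4, 3
Rank yield: 2, 5, 1, 3, 4
d = rank(temp) − rank(yield): 0, 0, 0, 1, -1; Σd² = 2
ρ = 1 − 6Σd² / [n(n²−1)] = 1 − 6×2 / (5×24) = 1 − 12/120 ≈ 0.9000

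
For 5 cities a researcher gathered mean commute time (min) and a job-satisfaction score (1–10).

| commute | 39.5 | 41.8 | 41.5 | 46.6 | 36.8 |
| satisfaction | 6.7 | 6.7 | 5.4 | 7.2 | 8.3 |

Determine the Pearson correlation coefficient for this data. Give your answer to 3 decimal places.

-0.316

n = 5, Σx = 206.2, Σy = 34.3, Σx² = 8555.54, Σy² = 239.67, Σxy = 1409.77
nΣxy − ΣxΣy = 7048.85 − 7072.66 = -23.81
nΣx² − (Σx)² = 42777.7 − 42518.44 = 259.26; nΣy² − (Σy)² = 1198.35 − 1176.49 = 21.86
r = -23.81 / √(259.26 × 21.86) = -23.81 / 75.2823 ≈ -0.316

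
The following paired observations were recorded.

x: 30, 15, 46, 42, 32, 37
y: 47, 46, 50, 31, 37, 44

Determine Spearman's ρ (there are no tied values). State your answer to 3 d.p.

Rank x: 2, 1, 6, 5, 3, 4
Rank y: 5, 4, 6, 1, 2, 3
d = rank(x) − rank(y): -3, -3, 0, 4, 1, 1; Σd² = 36
ρ = 1 − 6Σd² / [n(n²−1)] = 1 − 6×36 / (6×35) = 1 − 216/210 ≈ -0.029

-0.029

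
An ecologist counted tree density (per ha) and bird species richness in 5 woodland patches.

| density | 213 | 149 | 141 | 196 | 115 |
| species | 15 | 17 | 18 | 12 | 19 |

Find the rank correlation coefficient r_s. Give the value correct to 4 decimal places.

-0.9000

Rank density: 5, 3, 2, 4, 1
Rank species: 2, 3, 4, 1, 5
d = rank(density) − rank(species): 3, 0, -2, 3, -4; Σd² = 38
ρ = 1 − 6Σd² / [n(n²−1)] = 1 − 6×38 / (5×24) = 1 − 228/120 ≈ -0.9000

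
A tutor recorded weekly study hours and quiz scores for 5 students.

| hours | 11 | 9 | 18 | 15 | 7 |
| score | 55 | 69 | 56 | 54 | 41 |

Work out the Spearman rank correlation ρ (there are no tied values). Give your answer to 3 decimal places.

0.300

Rank hours: 3, 2, 5, 4, 1
Rank score: 3, 5, 4, 2, 1
d = rank(hours) − rank(score): 0, -3, 1, 2, 0; Σd² = 14
ρ = 1 − 6Σd² / [n(n²−1)] = 1 − 6×14 / (5×24) = 1 − 84/120 ≈ 0.300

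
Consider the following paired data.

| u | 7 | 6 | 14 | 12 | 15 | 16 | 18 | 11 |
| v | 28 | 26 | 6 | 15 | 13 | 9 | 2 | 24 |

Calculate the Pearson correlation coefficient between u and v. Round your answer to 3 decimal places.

n = 8, Σu = 99, Σv = 123, Σu² = 1351, Σv² = 2551, Σuv = 1255
nΣuv − ΣuΣv = 10040 − 12177 = -2137
nΣu² − (Σu)² = 10808 − 9801 = 1007; nΣv² − (Σv)² = 20408 − 15129 = 5279
r = -2137 / √(1007 × 5279) = -2137 / 2305.6351 ≈ -0.927

-0.927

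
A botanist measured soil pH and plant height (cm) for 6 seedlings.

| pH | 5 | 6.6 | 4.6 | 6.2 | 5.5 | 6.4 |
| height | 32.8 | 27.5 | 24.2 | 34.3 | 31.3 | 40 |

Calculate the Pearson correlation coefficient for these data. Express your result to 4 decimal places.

n = 6, Σx = 34.3, Σy = 190.1, Σx² = 199.37, Σy² = 6173.91, Σxy = 1097.63
nΣxy − ΣxΣy = 6585.78 − 6520.43 = 65.35
nΣx² − (Σx)² = 1196.22 − 1176.49 = 19.73; nΣy² − (Σy)² = 37043.46 − 36138.01 = 905.45
r = 65.35 / √(19.73 × 905.45) = 65.35 / 133.6583 ≈ 0.4889

0.4889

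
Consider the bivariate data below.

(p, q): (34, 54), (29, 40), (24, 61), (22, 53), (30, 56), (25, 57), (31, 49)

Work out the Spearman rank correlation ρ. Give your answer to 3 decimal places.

-0.286

Rank p: 7, 4, 2, 1, 5, 3, 6
Rank q: 4, 1, 7, 3, 5, 6, 2
d = rank(p) − rank(q): 3, 3, -5, -2, 0, -3, 4; Σd² = 72
ρ = 1 − 6Σd² / [n(n²−1)] = 1 − 6×72 / (7×48) = 1 − 432/336 ≈ -0.286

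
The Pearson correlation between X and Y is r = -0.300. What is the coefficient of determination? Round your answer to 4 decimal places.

0.0900

r² = (-0.300)² = 0.0900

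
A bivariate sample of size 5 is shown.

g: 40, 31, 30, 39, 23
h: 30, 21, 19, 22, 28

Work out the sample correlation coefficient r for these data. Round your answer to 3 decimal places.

0.083

n = 5, Σg = 163, Σh = 120, Σg² = 5511, Σh² = 2970, Σgh = 3923
nΣgh − ΣgΣh = 19615 − 19560 = 55
nΣg² − (Σg)² = 27555 − 26569 = 986; nΣh² − (Σh)² = 14850 − 14400 = 450
r = 55 / √(986 × 450) = 55 / 666.1081 ≈ 0.083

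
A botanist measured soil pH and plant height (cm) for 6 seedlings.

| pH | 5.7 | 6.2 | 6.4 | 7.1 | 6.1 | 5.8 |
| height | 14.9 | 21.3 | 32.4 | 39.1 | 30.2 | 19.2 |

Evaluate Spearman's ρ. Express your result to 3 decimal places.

Rank pH: 1, 4, 5, 6, 3, 2
Rank height: 1, 3, 5, 6, 4, 2
d = rank(pH) − rank(height): 0, 1, 0, 0, -1, 0; Σd² = 2
ρ = 1 − 6Σd² / [n(n²−1)] = 1 − 6×2 / (6×35) = 1 − 12/210 ≈ 0.943

0.943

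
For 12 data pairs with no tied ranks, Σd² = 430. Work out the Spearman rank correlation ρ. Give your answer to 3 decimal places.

ρ = 1 − 6Σd² / [n(n²−1)] = 1 − 6×430 / (12×143)
  = 1 − 2580/1716 = 1 − 1.5035 ≈ -0.503

-0.503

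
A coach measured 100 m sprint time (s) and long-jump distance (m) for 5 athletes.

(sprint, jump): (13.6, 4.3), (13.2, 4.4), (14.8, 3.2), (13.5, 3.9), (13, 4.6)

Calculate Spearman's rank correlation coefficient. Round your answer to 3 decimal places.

Rank sprint: 4, 2, 5, 3, 1
Rank jump: 3, 4, 1, 2, 5
d = rank(sprint) − rank(jump): 1, -2, 4, 1, -4; Σd² = 38
ρ = 1 − 6Σd² / [n(n²−1)] = 1 − 6×38 / (5×24) = 1 − 228/120 ≈ -0.900

-0.900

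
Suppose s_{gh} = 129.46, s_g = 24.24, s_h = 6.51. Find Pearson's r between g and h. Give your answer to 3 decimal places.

0.820

r = Cov(g,h) / (s_g · s_h) = 129.46 / (24.24 × 6.51)
  = 129.46 / 157.8024 ≈ 0.820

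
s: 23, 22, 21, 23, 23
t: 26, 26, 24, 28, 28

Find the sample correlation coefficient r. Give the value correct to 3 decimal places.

0.869

n = 5, Σs = 112, Σt = 132, Σs² = 2512, Σt² = 3496, Σst = 2962
nΣst − ΣsΣt = 14810 − 14784 = 26
nΣs² − (Σs)² = 12560 − 12544 = 16; nΣt² − (Σt)² = 17480 − 17424 = 56
r = 26 / √(16 × 56) = 26 / 29.9333 ≈ 0.869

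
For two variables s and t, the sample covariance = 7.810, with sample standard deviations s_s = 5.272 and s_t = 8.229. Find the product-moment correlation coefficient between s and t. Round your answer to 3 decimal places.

0.180

r = Cov(s,t) / (s_s · s_t) = 7.810 / (5.272 × 8.229)
  = 7.810 / 43.3833 ≈ 0.180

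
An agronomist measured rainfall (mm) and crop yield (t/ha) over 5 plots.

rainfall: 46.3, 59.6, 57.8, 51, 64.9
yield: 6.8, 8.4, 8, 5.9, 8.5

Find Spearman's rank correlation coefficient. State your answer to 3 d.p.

Rank rainfall: 1, 4, 3, 2, 5
Rank yield: 2, 4, 3, 1, 5
d = rank(rainfall) − rank(yield): -1, 0, 0, 1, 0; Σd² = 2
ρ = 1 − 6Σd² / [n(n²−1)] = 1 − 6×2 / (5×24) = 1 − 12/120 ≈ 0.900

0.900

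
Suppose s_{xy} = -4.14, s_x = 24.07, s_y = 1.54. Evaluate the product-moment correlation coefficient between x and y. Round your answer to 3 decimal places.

-0.112

r = Cov(x,y) / (s_x · s_y) = -4.14 / (24.07 × 1.54)
  = -4.14 / 37.0678 ≈ -0.112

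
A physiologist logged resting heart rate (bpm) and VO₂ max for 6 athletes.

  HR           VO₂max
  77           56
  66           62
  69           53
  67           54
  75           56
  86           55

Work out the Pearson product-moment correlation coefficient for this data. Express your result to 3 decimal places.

-0.258

n = 6, Σx = 440, Σy = 336, Σx² = 32556, Σy² = 18866, Σxy = 24609
nΣxy − ΣxΣy = 147654 − 147840 = -186
nΣx² − (Σx)² = 195336 − 193600 = 1736; nΣy² − (Σy)² = 113196 − 112896 = 300
r = -186 / √(1736 × 300) = -186 / 721.6647 ≈ -0.258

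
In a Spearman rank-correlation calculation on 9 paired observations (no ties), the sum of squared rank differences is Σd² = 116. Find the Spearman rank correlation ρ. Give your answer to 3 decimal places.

ρ = 1 − 6Σd² / [n(n²−1)] = 1 − 6×116 / (9×80)
  = 1 − 696/720 = 1 − 0.9667 ≈ 0.033

0.033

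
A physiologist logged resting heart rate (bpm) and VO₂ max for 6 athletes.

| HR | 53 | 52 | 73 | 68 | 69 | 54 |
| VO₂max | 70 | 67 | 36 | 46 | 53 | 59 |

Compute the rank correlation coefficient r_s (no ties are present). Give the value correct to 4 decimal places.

Rank HR: 2, 1, 6, 4, 5, 3
Rank VO₂max: 6, 5, 1, 2, 3, 4
d = rank(HR) − rank(VO₂max): -4, -4, 5, 2, 2, -1; Σd² = 66
ρ = 1 − 6Σd² / [n(n²−1)] = 1 − 6×66 / (6×35) = 1 − 396/210 ≈ -0.8857

-0.8857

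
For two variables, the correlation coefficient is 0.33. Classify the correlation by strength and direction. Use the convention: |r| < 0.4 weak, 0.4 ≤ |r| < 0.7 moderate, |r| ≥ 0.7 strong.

weak positive

r = 0.33 > 0 so the relationship is positive.
|r| = 0.33, which falls in the weak range.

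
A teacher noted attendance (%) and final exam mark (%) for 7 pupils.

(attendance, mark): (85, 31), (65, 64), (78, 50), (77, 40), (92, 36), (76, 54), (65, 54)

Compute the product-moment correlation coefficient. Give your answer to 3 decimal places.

-0.848

n = 7, Σx = 538, Σy = 329, Σx² = 41928, Σy² = 16285, Σxy = 24701
nΣxy − ΣxΣy = 172907 − 177002 = -4095
nΣx² − (Σx)² = 293496 − 289444 = 4052; nΣy² − (Σy)² = 113995 − 108241 = 5754
r = -4095 / √(4052 × 5754) = -4095 / 4828.5824 ≈ -0.848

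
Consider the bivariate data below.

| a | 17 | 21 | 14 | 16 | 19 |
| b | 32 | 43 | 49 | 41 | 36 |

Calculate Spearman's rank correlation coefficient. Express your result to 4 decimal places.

Rank a: 3, 5, 1, 2, 4
Rank b: 1, 4, 5, 3, 2
d = rank(a) − rank(b): 2, 1, -4, -1, 2; Σd² = 26
ρ = 1 − 6Σd² / [n(n²−1)] = 1 − 6×26 / (5×24) = 1 − 156/120 ≈ -0.3000

-0.3000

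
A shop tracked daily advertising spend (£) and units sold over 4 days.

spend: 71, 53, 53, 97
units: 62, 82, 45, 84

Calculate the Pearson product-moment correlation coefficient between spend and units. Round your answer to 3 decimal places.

0.505

n = 4, Σx = 274, Σy = 273, Σx² = 20068, Σy² = 19649, Σxy = 19281
nΣxy − ΣxΣy = 77124 − 74802 = 2322
nΣx² − (Σx)² = 80272 − 75076 = 5196; nΣy² − (Σy)² = 78596 − 74529 = 4067
r = 2322 / √(5196 × 4067) = 2322 / 4596.9699 ≈ 0.505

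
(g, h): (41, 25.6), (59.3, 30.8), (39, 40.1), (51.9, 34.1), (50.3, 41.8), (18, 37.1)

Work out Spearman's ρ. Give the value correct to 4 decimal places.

-0.3143

Rank g: 3, 6, 2, 5, 4, 1
Rank h: 1, 2, 5, 3, 6, 4
d = rank(g) − rank(h): 2, 4, -3, 2, -2, -3; Σd² = 46
ρ = 1 − 6Σd² / [n(n²−1)] = 1 − 6×46 / (6×35) = 1 − 276/210 ≈ -0.3143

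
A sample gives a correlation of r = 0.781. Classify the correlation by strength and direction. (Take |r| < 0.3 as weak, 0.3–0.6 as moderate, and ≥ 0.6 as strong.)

r = 0.781 > 0 so the relationship is positive.
|r| = 0.781, which falls in the strong range.

strong positive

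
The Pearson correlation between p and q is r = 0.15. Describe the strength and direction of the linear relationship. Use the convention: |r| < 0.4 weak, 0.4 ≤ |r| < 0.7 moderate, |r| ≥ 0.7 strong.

r = 0.15 > 0 so the relationship is positive.
|r| = 0.15, which falls in the weak range.

weak positive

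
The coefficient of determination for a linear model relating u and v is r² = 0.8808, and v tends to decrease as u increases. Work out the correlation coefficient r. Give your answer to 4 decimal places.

|r| = √0.8808 = 0.9385
The association is negative, so r = −0.9385.

-0.9385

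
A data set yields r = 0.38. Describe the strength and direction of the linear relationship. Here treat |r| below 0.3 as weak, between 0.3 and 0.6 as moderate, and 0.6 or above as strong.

moderate positive

r = 0.38 > 0 so the relationship is positive.
|r| = 0.38, which falls in the moderate range.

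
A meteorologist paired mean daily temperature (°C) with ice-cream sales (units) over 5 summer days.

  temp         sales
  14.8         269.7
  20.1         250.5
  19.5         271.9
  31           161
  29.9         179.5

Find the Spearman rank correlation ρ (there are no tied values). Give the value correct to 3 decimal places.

Rank temp: 1, 3, 2, 5, 4
Rank sales: 4, 3, 5, 1, 2
d = rank(temp) − rank(sales): -3, 0, -3, 4, 2; Σd² = 38
ρ = 1 − 6Σd² / [n(n²−1)] = 1 − 6×38 / (5×24) = 1 − 228/120 ≈ -0.900

-0.900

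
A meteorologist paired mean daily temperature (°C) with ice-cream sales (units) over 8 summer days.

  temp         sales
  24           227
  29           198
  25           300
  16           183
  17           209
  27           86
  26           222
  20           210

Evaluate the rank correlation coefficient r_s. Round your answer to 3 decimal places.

Rank temp: 4, 8, 5, 1, 2, 7, 6, 3
Rank sales: 7, 3, 8, 2, 4, 1, 6, 5
d = rank(temp) − rank(sales): -3, 5, -3, -1, -2, 6, 0, -2; Σd² = 88
ρ = 1 − 6Σd² / [n(n²−1)] = 1 − 6×88 / (8×63) = 1 − 528/504 ≈ -0.048

-0.048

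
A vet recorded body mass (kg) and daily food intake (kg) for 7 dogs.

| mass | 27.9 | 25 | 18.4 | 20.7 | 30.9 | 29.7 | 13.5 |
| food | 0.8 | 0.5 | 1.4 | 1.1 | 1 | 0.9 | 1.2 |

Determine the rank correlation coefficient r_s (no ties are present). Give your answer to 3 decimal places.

Rank mass: 5, 4, 2, 3, 7, 6, 1
Rank food: 2, 1, 7, 5, 4, 3, 6
d = rank(mass) − rank(food): 3, 3, -5, -2, 3, 3, -5; Σd² = 90
ρ = 1 − 6Σd² / [n(n²−1)] = 1 − 6×90 / (7×48) = 1 − 540/336 ≈ -0.607

-0.607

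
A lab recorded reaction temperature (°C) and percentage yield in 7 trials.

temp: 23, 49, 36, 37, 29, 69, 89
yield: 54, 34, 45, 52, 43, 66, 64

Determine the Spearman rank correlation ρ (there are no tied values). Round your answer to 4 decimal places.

Rank temp: 1, 5, 3, 4, 2, 6, 7
Rank yield: 5, 1, 3, 4, 2, 7, 6
d = rank(temp) − rank(yield): -4, 4, 0, 0, 0, -1, 1; Σd² = 34
ρ = 1 − 6Σd² / [n(n²−1)] = 1 − 6×34 / (7×48) = 1 − 204/336 ≈ 0.3929

0.3929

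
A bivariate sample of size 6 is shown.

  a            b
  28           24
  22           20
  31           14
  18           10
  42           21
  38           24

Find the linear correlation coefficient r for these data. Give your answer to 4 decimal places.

n = 6, Σa = 179, Σb = 113, Σa² = 5761, Σb² = 2289, Σab = 3520
nΣab − ΣaΣb = 21120 − 20227 = 893
nΣa² − (Σa)² = 34566 − 32041 = 2525; nΣb² − (Σb)² = 13734 − 12769 = 965
r = 893 / √(2525 × 965) = 893 / 1560.9693 ≈ 0.5721

0.5721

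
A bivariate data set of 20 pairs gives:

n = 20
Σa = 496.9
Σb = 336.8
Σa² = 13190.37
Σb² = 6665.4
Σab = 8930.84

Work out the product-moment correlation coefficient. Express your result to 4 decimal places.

r = (nΣab − ΣaΣb) / √[(nΣa² − (Σa)²)(nΣb² − (Σb)²)]
Numerator: 20×8930.84 − 496.9×336.8 = 11260.88
Denominator: √[(263807.4 − 246909.61)(133308 − 113434.24)] = √[16897.79 × 19873.76] = 18325.4638
r = 11260.88 / 18325.4638 ≈ 0.6145

0.6145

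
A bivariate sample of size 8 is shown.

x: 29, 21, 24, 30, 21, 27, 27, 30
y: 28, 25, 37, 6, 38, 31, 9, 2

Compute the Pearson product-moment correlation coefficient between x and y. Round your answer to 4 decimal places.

n = 8, Σx = 209, Σy = 176, Σx² = 5557, Σy² = 5304, Σxy = 4343
nΣxy − ΣxΣy = 34744 − 36784 = -2040
nΣx² − (Σx)² = 44456 − 43681 = 775; nΣy² − (Σy)² = 42432 − 30976 = 11456
r = -2040 / √(775 × 11456) = -2040 / 2979.6644 ≈ -0.6846

-0.6846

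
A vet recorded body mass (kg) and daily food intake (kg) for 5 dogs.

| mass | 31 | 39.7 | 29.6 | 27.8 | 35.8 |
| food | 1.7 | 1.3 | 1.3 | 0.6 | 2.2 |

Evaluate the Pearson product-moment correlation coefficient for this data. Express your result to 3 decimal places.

0.478

n = 5, Σx = 163.9, Σy = 7.1, Σx² = 5467.73, Σy² = 11.47, Σxy = 238.23
nΣxy − ΣxΣy = 1191.15 − 1163.69 = 27.46
nΣx² − (Σx)² = 27338.65 − 26863.21 = 475.44; nΣy² − (Σy)² = 57.35 − 50.41 = 6.94
r = 27.46 / √(475.44 × 6.94) = 27.46 / 57.4417 ≈ 0.478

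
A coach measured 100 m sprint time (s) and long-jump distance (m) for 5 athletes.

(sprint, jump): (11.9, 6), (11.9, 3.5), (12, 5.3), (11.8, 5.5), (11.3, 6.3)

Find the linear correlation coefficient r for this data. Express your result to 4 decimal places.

-0.5017

n = 5, Σx = 58.9, Σy = 26.6, Σx² = 694.15, Σy² = 146.28, Σxy = 312.74
nΣxy − ΣxΣy = 1563.7 − 1566.74 = -3.04
nΣx² − (Σx)² = 3470.75 − 3469.21 = 1.54; nΣy² − (Σy)² = 731.4 − 707.56 = 23.84
r = -3.04 / √(1.54 × 23.84) = -3.04 / 6.0592 ≈ -0.5017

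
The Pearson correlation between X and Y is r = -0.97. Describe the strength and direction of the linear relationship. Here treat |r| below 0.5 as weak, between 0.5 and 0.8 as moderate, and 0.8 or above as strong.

strong negative

r = -0.97 < 0 so the relationship is negative.
|r| = 0.97, which falls in the strong range.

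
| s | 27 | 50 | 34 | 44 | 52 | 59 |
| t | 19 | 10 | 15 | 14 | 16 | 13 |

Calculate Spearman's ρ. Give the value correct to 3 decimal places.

-0.543

Rank s: 1, 4, 2, 3, 5, 6
Rank t: 6, 1, 4, 3, 5, 2
d = rank(s) − rank(t): -5, 3, -2, 0, 0, 4; Σd² = 54
ρ = 1 − 6Σd² / [n(n²−1)] = 1 − 6×54 / (6×35) = 1 − 324/210 ≈ -0.543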